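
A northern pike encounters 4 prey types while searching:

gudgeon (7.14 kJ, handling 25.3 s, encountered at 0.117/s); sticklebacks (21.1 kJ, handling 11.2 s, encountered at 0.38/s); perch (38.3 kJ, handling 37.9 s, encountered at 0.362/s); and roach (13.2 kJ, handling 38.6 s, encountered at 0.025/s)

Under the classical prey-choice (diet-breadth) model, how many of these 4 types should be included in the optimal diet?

Profitabilities (E/h, kJ/s): sticklebacks 1.88, perch 1.01, roach 0.342, gudgeon 0.282. Add prey in this order while the next type's profitability exceeds the intake rate on those already taken.
Rate on top 1: 1.525. perch: 1.01 < 1.525 → exclude; stop.
Optimal diet: sticklebacks — 1 of 4 types.

1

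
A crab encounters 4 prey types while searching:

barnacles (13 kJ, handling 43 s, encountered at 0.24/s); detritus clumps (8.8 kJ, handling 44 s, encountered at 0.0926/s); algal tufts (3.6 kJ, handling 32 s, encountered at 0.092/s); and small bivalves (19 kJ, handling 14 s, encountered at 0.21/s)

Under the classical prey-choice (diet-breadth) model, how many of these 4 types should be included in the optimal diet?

Rank by E/h (kJ/s): small bivalves 1.36, barnacles 0.302, detritus clumps 0.2, algal tufts 0.113. Include each in turn until the next type's E/h falls below the running intake rate.
Rate on top 1: 1.013. barnacles: 0.302 < 1.013 → exclude; stop.
Optimal diet: small bivalves — 1 of 4 types.

1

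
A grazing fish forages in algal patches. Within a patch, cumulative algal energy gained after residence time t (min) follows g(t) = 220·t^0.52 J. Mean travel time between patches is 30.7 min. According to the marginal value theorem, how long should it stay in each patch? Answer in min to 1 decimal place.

33.3 min

By the marginal value theorem, leave when the instantaneous gain rate g'(t) equals the habitat-wide average g(t)/(T + t).
g'(t) = 0.52·220·t^-0.48. Setting 0.52·220·t^-0.48 = 220·t^0.52/(30.7+t) gives 0.52(30.7+t) = t, so 0.48·t = 0.52×30.7.
t* = 0.52×30.7/0.48 = 33.26 min.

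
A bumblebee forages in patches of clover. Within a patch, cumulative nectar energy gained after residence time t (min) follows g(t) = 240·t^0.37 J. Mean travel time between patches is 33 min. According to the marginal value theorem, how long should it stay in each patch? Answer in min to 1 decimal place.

Optimal t* satisfies g'(t*) = g(t*)/(T + t*).
g'(t) = 0.37·240·t^-0.63. Setting 0.37·240·t^-0.63 = 240·t^0.37/(33+t) gives 0.37(33+t) = t, so 0.63·t = 0.37×33.
t* = 0.37×33/0.63 = 19.38 min.

19.4 min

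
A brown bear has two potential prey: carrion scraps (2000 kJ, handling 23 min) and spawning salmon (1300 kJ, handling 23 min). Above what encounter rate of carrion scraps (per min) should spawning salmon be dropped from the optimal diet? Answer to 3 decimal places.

Drop spawning salmon once their profitability E₂/h₂ falls below the rate achievable on carrion scraps alone: E₂/h₂ = λE₁/(1 + λh₁).
Solve for λ: λE₁h₂ = E₂(1 + λh₁) → λ(E₁h₂ − E₂h₁) = E₂ → λ = E₂/(E₁h₂ − E₂h₁).
λ = 1300/(2000×23 − 1300×23) = 1300/1.61e+04 = 0.08075 per min.

0.081 per min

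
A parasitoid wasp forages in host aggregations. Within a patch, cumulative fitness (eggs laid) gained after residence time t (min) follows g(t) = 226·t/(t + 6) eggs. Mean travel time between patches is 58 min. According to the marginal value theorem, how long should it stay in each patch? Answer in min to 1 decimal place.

Maximise g(t)/(T+t): set derivative to zero → g'(t)(T+t) = g(t).
g'(t) = 226·6/(t + 6)². Setting 226·6/(t+6)² = 226t/[(t+6)(58+t)] gives 6(58+t) = t(t+6), so t² = 6×58 = 348.
t* = √348 = 18.65 min.

18.7 min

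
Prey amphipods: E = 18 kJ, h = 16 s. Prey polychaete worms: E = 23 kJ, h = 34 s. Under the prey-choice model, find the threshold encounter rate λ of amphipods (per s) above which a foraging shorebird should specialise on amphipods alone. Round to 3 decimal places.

Drop polychaete worms once their profitability E₂/h₂ falls below the rate achievable on amphipods alone: E₂/h₂ = λE₁/(1 + λh₁).
Solve for λ: λE₁h₂ = E₂(1 + λh₁) → λ(E₁h₂ − E₂h₁) = E₂ → λ = E₂/(E₁h₂ − E₂h₁).
λ = 23/(18×34 − 23×16) = 23/244 = 0.09426 per s.

0.094 per s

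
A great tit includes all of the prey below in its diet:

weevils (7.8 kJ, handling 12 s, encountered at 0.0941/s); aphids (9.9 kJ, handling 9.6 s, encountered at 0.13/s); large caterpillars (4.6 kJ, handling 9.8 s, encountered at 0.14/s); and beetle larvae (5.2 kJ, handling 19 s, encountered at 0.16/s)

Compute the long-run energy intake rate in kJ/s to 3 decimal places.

R = Σλ_iE_i / (1 + Σλ_ih_i)
Numerator: 0.0941×7.8 + 0.13×9.9 + 0.14×4.6 + 0.16×5.2 = 3.497
Denominator: 1 + 0.0941×12 + 0.13×9.6 + 0.14×9.8 + 0.16×19 = 7.789
R = 3.497/7.789 = 0.449 kJ/s

0.449 kJ/s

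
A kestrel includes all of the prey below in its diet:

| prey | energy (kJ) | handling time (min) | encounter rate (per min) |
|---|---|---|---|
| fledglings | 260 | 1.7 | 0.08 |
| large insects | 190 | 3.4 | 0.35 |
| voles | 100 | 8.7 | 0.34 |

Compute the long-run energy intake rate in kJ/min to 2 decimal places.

Energy encountered per unit search time: 0.08×260 + 0.35×190 + 0.34×100 = 121.3 kJ/min.
Handling time per unit search time: 0.08×1.7 + 0.35×3.4 + 0.34×8.7 = 4.284.
Rate = 121.3/(1 + 4.284) = 22.96 kJ/min.

22.96 kJ/min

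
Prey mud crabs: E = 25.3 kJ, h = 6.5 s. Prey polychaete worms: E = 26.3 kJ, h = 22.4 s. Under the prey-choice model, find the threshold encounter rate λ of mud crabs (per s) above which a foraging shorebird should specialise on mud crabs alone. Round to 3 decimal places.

0.066 per s

The zero-one rule: include polychaete worms iff E₂/h₂ > λE₁/(1+λh₁). Equality gives the switch point.
λE₁h₂ = E₂ + λE₂h₁ ⇒ λ = E₂/(E₁h₂ − E₂h₁) = 26.3/(566.7 − 171) = 0.06645 per s.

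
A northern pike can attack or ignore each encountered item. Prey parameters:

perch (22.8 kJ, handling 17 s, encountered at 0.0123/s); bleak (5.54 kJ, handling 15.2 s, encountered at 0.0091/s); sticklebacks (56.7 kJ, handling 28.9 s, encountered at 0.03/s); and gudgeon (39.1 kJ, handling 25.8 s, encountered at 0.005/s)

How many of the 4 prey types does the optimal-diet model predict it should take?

Profitabilities (E/h, kJ/s): sticklebacks 1.96, gudgeon 1.52, perch 1.34, bleak 0.364. Add prey in this order while the next type's profitability exceeds the intake rate on those already taken.
Rate on top 1: 0.9111. gudgeon: 1.52 > 0.9111 → include.
Rate on top 2: 0.9502. perch: 1.34 > 0.9502 → include.
Rate on top 3: 0.9872. bleak: 0.364 < 0.9872 → exclude; stop.
Optimal diet: sticklebacks, gudgeon, perch — 3 of 4 types.

3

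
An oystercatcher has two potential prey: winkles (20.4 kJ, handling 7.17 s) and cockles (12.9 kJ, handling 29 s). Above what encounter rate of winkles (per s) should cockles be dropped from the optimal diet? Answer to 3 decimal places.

The zero-one rule: include cockles iff E₂/h₂ > λE₁/(1+λh₁). Equality gives the switch point.
λE₁h₂ = E₂ + λE₂h₁ ⇒ λ = E₂/(E₁h₂ − E₂h₁) = 12.9/(591.6 − 92.49) = 0.02585 per s.

0.026 per s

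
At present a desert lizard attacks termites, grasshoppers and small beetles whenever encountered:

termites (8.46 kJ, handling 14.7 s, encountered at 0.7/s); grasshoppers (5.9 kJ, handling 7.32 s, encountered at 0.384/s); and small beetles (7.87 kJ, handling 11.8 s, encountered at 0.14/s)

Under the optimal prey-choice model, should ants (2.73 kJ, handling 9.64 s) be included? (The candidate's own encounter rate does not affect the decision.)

No

Current rate: (0.7×8.46 + 0.384×5.9 + 0.14×7.87)/(1 + 0.7×14.7 + 0.384×7.32 + 0.14×11.8) = 0.5897 kJ/s.
Profitability of ants: 2.73/9.64 = 0.2832 kJ/s.
Since 0.2832 < R, time spent handling ants is better spent searching.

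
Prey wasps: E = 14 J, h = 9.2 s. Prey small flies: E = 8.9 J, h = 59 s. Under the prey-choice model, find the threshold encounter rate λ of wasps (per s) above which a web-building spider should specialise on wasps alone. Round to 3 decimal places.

0.012 per s

The zero-one rule: include small flies iff E₂/h₂ > λE₁/(1+λh₁). Equality gives the switch point.
λE₁h₂ = E₂ + λE₂h₁ ⇒ λ = E₂/(E₁h₂ − E₂h₁) = 8.9/(826 − 81.88) = 0.01196 per s.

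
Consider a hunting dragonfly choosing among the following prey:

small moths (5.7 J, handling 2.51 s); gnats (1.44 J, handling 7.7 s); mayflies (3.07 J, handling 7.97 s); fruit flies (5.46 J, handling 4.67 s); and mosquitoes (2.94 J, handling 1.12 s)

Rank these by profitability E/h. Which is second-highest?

Profitability E/h (J/s): small moths = 5.7/2.51 = 2.27, gnats = 1.44/7.7 = 0.187, mayflies = 3.07/7.97 = 0.385, fruit flies = 5.46/4.67 = 1.17, mosquitoes = 2.94/1.12 = 2.62.
Ranked: mosquitoes > small moths > fruit flies > mayflies > gnats.

small moths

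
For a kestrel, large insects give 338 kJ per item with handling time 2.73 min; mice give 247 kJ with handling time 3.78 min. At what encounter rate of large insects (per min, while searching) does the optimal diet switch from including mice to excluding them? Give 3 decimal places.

Drop mice once their profitability E₂/h₂ falls below the rate achievable on large insects alone: E₂/h₂ = λE₁/(1 + λh₁).
Solve for λ: λE₁h₂ = E₂(1 + λh₁) → λ(E₁h₂ − E₂h₁) = E₂ → λ = E₂/(E₁h₂ − E₂h₁).
λ = 247/(338×3.78 − 247×2.73) = 247/603.3 = 0.4094 per min.

0.409 per min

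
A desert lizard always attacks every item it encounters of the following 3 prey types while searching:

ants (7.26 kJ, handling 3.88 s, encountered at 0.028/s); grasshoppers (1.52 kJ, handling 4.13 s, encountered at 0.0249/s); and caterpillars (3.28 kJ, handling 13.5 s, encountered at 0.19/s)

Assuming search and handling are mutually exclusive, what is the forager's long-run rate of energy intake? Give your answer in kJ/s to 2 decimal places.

0.23 kJ/s

R = Σλ_iE_i / (1 + Σλ_ih_i)
Numerator: 0.028×7.26 + 0.0249×1.52 + 0.19×3.28 = 0.8643
Denominator: 1 + 0.028×3.88 + 0.0249×4.13 + 0.19×13.5 = 3.776
R = 0.8643/3.776 = 0.2289 kJ/s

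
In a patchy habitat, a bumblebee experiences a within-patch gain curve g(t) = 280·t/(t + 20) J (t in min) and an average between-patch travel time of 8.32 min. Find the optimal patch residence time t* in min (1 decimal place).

12.9 min

Optimal t* satisfies g'(t*) = g(t*)/(T + t*).
g'(t) = 280·20/(t + 20)². Setting 280·20/(t+20)² = 280t/[(t+20)(8.32+t)] gives 20(8.32+t) = t(t+20), so t² = 20×8.32 = 166.4.
t* = √166.4 = 12.9 min.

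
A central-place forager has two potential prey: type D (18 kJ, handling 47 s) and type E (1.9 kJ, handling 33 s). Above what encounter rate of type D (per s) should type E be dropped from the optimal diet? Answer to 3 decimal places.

The zero-one rule: include type E iff E₂/h₂ > λE₁/(1+λh₁). Equality gives the switch point.
λE₁h₂ = E₂ + λE₂h₁ ⇒ λ = E₂/(E₁h₂ − E₂h₁) = 1.9/(594 − 89.3) = 0.003765 per s.

0.004 per s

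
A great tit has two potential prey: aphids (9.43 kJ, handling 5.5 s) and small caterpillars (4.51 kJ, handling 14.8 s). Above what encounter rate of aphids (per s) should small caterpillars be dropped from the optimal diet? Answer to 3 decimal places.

0.039 per s

The zero-one rule: include small caterpillars iff E₂/h₂ > λE₁/(1+λh₁). Equality gives the switch point.
λE₁h₂ = E₂ + λE₂h₁ ⇒ λ = E₂/(E₁h₂ − E₂h₁) = 4.51/(139.6 − 24.8) = 0.0393 per s.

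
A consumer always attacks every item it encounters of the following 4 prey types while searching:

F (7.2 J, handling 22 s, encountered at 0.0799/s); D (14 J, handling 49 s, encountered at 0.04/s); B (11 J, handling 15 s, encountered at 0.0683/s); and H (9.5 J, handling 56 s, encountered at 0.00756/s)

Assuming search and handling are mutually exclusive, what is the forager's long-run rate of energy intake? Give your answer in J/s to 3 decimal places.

0.318 J/s

Energy encountered per unit search time: 0.0799×7.2 + 0.04×14 + 0.0683×11 + 0.00756×9.5 = 1.958 J/s.
Handling time per unit search time: 0.0799×22 + 0.04×49 + 0.0683×15 + 0.00756×56 = 5.166.
Rate = 1.958/(1 + 5.166) = 0.3176 J/s.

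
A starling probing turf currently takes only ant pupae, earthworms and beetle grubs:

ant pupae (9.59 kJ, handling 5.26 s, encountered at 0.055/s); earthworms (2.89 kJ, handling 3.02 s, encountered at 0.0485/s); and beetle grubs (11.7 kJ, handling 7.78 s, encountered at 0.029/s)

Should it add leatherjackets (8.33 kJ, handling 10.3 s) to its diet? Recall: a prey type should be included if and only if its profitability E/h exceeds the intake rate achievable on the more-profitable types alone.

Intake rate on the current diet: R = (0.055×9.59 + 0.0485×2.89 + 0.029×11.7) / (1 + 0.055×5.26 + 0.0485×3.02 + 0.029×7.78) = 1.007/1.661 = 0.6061 kJ/s.
Profitability of leatherjackets: 8.33/10.3 = 0.8087 kJ/s.
0.8087 > 0.6061, so adding leatherjackets raises the average — include it.

Yes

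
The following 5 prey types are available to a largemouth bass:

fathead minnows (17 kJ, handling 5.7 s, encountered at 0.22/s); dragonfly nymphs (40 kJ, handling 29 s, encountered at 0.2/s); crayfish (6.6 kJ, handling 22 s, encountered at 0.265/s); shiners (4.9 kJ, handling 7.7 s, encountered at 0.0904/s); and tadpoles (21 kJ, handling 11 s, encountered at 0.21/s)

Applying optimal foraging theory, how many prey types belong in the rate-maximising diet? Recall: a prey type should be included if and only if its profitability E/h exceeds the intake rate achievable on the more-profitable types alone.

2

Profitabilities (E/h, kJ/s): fathead minnows 2.98, tadpoles 1.91, dragonfly nymphs 1.38, shiners 0.636, crayfish 0.3. Add prey in this order while the next type's profitability exceeds the intake rate on those already taken.
Rate on top 1: 1.659. tadpoles: 1.91 > 1.659 → include.
Rate on top 2: 1.786. dragonfly nymphs: 1.38 < 1.786 → exclude; stop.
Optimal diet: fathead minnows, tadpoles — 2 of 5 types.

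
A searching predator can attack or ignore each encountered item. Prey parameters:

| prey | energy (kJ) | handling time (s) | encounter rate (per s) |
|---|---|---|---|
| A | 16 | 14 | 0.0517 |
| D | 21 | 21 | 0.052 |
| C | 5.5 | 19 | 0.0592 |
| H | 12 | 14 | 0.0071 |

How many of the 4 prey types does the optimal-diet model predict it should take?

E/h in descending order: A 1.14, D 1, H 0.857, C 0.289 kJ/s. The optimal diet is the largest prefix of this list for which every included type satisfies E_i/h_i > R on the types above it.
Rate on top 1: 0.4799. D: 1 > 0.4799 → include.
Rate on top 2: 0.6816. H: 0.857 > 0.6816 → include.
Rate on top 3: 0.6876. C: 0.289 < 0.6876 → exclude; stop.
Optimal diet: A, D, H — 3 of 4 types.

3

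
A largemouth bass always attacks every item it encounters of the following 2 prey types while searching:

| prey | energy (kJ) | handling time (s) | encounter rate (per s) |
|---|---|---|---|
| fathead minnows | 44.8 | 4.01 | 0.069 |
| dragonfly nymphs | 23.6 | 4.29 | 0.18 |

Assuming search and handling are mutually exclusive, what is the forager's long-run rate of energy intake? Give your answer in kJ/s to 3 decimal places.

3.582 kJ/s

Energy encountered per unit search time: 0.069×44.8 + 0.18×23.6 = 7.339 kJ/s.
Handling time per unit search time: 0.069×4.01 + 0.18×4.29 = 1.049.
Rate = 7.339/(1 + 1.049) = 3.582 kJ/s.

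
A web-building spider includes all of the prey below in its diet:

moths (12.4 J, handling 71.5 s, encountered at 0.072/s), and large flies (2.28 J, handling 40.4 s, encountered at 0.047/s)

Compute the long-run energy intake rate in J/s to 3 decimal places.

R = Σλ_iE_i / (1 + Σλ_ih_i)
Numerator: 0.072×12.4 + 0.047×2.28 = 1
Denominator: 1 + 0.072×71.5 + 0.047×40.4 = 8.047
R = 1/8.047 = 0.1243 J/s

0.124 J/s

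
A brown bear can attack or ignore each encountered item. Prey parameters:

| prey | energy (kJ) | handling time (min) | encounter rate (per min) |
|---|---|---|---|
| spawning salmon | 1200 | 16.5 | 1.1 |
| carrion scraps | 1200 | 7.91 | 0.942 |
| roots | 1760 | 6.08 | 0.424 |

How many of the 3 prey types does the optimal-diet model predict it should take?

1

E/h in descending order: roots 289, carrion scraps 152, spawning salmon 72.7 kJ/min. The optimal diet is the largest prefix of this list for which every included type satisfies E_i/h_i > R on the types above it.
Rate on top 1: 208.6. carrion scraps: 152 < 208.6 → exclude; stop.
Optimal diet: roots — 1 of 3 types.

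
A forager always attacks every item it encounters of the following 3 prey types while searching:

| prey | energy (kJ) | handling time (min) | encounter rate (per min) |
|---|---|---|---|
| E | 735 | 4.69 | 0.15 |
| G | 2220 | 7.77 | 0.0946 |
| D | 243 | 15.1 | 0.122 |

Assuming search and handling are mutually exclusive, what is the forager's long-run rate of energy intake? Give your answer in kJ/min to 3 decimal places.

81.740 kJ/min

R = (0.15×735 + 0.0946×2220 + 0.122×243) / (1 + 0.15×4.69 + 0.0946×7.77 + 0.122×15.1) = 349.9/4.281 = 81.74 kJ/min.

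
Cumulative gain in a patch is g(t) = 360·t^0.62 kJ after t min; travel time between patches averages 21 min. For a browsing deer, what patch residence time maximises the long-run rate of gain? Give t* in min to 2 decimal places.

Optimal t* satisfies g'(t*) = g(t*)/(T + t*).
g'(t) = 0.62·360·t^-0.38. Setting 0.62·360·t^-0.38 = 360·t^0.62/(21+t) gives 0.62(21+t) = t, so 0.38·t = 0.62×21.
t* = 0.62×21/0.38 = 34.26 min.

34.26 min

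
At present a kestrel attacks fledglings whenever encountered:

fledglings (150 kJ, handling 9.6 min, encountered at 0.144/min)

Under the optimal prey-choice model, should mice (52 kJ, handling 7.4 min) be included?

No

On fledglings alone, R = ΣλE/(1+Σλh) = 21.6/2.382 = 9.066 kJ/min.
mice: E/h = 52/7.4 = 7.027 kJ/min.
Since 7.027 < R, time spent handling mice is better spent searching.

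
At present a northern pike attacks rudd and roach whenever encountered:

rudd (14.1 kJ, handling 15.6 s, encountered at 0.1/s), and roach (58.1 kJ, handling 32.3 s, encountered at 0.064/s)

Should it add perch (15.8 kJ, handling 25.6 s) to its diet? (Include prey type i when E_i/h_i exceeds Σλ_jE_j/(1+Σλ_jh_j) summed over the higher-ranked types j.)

Intake rate on the current diet: R = (0.1×14.1 + 0.064×58.1) / (1 + 0.1×15.6 + 0.064×32.3) = 5.128/4.627 = 1.108 kJ/s.
Profitability of perch: 15.8/25.6 = 0.6172 kJ/s.
0.6172 < 1.108, so adding perch would lower the average — exclude it.

No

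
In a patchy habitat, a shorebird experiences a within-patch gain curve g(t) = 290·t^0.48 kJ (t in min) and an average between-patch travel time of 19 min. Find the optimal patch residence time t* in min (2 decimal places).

Maximise g(t)/(T+t): set derivative to zero → g'(t)(T+t) = g(t).
g'(t) = 0.48·290·t^-0.52. Setting 0.48·290·t^-0.52 = 290·t^0.48/(19+t) gives 0.48(19+t) = t, so 0.52·t = 0.48×19.
t* = 0.48×19/0.52 = 17.54 min.

17.54 min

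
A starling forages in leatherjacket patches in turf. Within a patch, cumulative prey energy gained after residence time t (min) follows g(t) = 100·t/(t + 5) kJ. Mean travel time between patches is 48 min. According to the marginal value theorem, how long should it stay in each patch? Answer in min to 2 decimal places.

Maximise g(t)/(T+t): set derivative to zero → g'(t)(T+t) = g(t).
g'(t) = 100·5/(t + 5)². Setting 100·5/(t+5)² = 100t/[(t+5)(48+t)] gives 5(48+t) = t(t+5), so t² = 5×48 = 240.
t* = √240 = 15.49 min.

15.49 min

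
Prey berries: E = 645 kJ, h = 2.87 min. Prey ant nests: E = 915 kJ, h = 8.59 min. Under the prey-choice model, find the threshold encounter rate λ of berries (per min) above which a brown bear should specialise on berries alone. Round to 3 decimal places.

Drop ant nests once their profitability E₂/h₂ falls below the rate achievable on berries alone: E₂/h₂ = λE₁/(1 + λh₁).
Solve for λ: λE₁h₂ = E₂(1 + λh₁) → λ(E₁h₂ − E₂h₁) = E₂ → λ = E₂/(E₁h₂ − E₂h₁).
λ = 915/(645×8.59 − 915×2.87) = 915/2914 = 0.3139 per min.

0.314 per min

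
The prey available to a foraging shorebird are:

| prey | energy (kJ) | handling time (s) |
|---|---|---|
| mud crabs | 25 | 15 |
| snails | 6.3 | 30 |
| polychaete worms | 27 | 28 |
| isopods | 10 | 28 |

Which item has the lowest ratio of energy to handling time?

snails

Profitability E/h (kJ/s): mud crabs = 25/15 = 1.67, snails = 6.3/30 = 0.21, polychaete worms = 27/28 = 0.964, isopods = 10/28 = 0.357.
Ranked: mud crabs > polychaete worms > isopods > snails.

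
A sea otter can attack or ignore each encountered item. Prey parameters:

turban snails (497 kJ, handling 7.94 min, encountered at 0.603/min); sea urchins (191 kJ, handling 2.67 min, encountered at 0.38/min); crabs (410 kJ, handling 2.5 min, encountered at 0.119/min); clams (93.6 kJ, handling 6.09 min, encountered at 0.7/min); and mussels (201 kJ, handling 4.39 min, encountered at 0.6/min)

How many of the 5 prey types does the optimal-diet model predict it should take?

Rank by E/h (kJ/min): crabs 164, sea urchins 71.5, turban snails 62.6, mussels 45.8, clams 15.4. Include each in turn until the next type's E/h falls below the running intake rate.
Rate on top 1: 37.6. sea urchins: 71.5 > 37.6 → include.
Rate on top 2: 52.49. turban snails: 62.6 > 52.49 → include.
Rate on top 3: 59.31. mussels: 45.8 < 59.31 → exclude; stop.
Optimal diet: crabs, sea urchins, turban snails — 3 of 5 types.

3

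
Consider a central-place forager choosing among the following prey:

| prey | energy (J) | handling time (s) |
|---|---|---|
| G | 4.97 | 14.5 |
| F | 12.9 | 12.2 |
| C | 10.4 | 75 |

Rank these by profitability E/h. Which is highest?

In descending order of E/h:
F: 12.9/12.2 = 1.06 J/s
G: 4.97/14.5 = 0.343 J/s
C: 10.4/75 = 0.139 J/s

F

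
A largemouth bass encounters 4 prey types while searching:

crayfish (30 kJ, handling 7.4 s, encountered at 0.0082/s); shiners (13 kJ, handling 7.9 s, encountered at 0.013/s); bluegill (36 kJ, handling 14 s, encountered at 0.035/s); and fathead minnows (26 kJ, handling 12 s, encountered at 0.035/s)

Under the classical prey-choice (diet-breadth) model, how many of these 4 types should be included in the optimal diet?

4

Profitabilities (E/h, kJ/s): crayfish 4.05, bluegill 2.57, fathead minnows 2.17, shiners 1.65. Add prey in this order while the next type's profitability exceeds the intake rate on those already taken.
Rate on top 1: 0.2319. bluegill: 2.57 > 0.2319 → include.
Rate on top 2: 0.9712. fathead minnows: 2.17 > 0.9712 → include.
Rate on top 3: 1.226. shiners: 1.65 > 1.226 → include.
Optimal diet: crayfish, bluegill, fathead minnows, shiners — 4 of 4 types.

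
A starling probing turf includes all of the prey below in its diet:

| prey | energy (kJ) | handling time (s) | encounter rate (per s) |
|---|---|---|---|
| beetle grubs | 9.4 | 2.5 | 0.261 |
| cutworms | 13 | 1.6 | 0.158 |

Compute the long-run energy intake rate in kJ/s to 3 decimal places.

2.366 kJ/s

R = Σλ_iE_i / (1 + Σλ_ih_i)
Numerator: 0.261×9.4 + 0.158×13 = 4.507
Denominator: 1 + 0.261×2.5 + 0.158×1.6 = 1.905
R = 4.507/1.905 = 2.366 kJ/s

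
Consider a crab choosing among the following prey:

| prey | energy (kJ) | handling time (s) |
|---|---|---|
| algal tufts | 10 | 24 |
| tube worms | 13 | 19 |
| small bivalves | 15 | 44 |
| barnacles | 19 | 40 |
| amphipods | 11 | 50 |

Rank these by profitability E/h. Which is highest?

In descending order of E/h:
tube worms: 13/19 = 0.684 kJ/s
barnacles: 19/40 = 0.475 kJ/s
algal tufts: 10/24 = 0.417 kJ/s
small bivalves: 15/44 = 0.341 kJ/s
amphipods: 11/50 = 0.22 kJ/s

tube worms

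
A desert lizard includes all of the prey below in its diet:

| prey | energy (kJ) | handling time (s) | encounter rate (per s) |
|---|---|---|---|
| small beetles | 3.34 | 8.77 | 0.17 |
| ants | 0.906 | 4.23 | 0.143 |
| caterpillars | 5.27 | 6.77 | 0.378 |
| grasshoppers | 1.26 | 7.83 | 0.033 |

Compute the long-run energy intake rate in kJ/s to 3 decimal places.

R = Σλ_iE_i / (1 + Σλ_ih_i)
Numerator: 0.17×3.34 + 0.143×0.906 + 0.378×5.27 + 0.033×1.26 = 2.731
Denominator: 1 + 0.17×8.77 + 0.143×4.23 + 0.378×6.77 + 0.033×7.83 = 5.913
R = 2.731/5.913 = 0.4618 kJ/s

0.462 kJ/s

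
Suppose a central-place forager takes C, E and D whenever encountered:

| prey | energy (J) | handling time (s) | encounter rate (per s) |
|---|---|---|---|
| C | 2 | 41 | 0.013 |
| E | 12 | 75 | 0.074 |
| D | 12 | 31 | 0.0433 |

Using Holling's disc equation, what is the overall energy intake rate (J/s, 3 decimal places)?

Energy encountered per unit search time: 0.013×2 + 0.074×12 + 0.0433×12 = 1.434 J/s.
Handling time per unit search time: 0.013×41 + 0.074×75 + 0.0433×31 = 7.425.
Rate = 1.434/(1 + 7.425) = 0.1702 J/s.

0.170 J/s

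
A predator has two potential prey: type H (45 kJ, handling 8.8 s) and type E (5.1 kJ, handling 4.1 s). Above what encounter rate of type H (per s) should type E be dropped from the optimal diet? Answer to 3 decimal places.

Drop type E once their profitability E₂/h₂ falls below the rate achievable on type H alone: E₂/h₂ = λE₁/(1 + λh₁).
Solve for λ: λE₁h₂ = E₂(1 + λh₁) → λ(E₁h₂ − E₂h₁) = E₂ → λ = E₂/(E₁h₂ − E₂h₁).
λ = 5.1/(45×4.1 − 5.1×8.8) = 5.1/139.6 = 0.03653 per s.

0.037 per s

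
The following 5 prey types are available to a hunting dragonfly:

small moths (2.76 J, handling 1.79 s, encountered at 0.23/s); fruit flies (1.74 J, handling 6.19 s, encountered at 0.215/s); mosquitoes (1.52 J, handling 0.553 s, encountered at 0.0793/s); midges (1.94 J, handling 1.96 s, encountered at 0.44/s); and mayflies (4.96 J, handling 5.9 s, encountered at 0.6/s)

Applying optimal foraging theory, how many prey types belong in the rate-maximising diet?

Rank by E/h (J/s): mosquitoes 2.75, small moths 1.54, midges 0.99, mayflies 0.841, fruit flies 0.281. Include each in turn until the next type's E/h falls below the running intake rate.
Rate on top 1: 0.1155. small moths: 1.54 > 0.1155 → include.
Rate on top 2: 0.5189. midges: 0.99 > 0.5189 → include.
Rate on top 3: 0.6941. mayflies: 0.841 > 0.6941 → include.
Rate on top 4: 0.7827. fruit flies: 0.281 < 0.7827 → exclude; stop.
Optimal diet: mosquitoes, small moths, midges, mayflies — 4 of 5 types.

4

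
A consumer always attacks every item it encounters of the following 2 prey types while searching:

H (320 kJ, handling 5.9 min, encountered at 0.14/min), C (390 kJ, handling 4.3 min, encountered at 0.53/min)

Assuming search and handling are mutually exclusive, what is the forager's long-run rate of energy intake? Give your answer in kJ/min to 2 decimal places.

61.27 kJ/min

R = (0.14×320 + 0.53×390) / (1 + 0.14×5.9 + 0.53×4.3) = 251.5/4.105 = 61.27 kJ/min.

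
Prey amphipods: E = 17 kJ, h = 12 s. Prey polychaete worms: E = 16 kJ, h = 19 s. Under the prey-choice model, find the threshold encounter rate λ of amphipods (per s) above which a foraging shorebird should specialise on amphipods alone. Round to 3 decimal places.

Drop polychaete worms once their profitability E₂/h₂ falls below the rate achievable on amphipods alone: E₂/h₂ = λE₁/(1 + λh₁).
Solve for λ: λE₁h₂ = E₂(1 + λh₁) → λ(E₁h₂ − E₂h₁) = E₂ → λ = E₂/(E₁h₂ − E₂h₁).
λ = 16/(17×19 − 16×12) = 16/131 = 0.1221 per s.

0.122 per s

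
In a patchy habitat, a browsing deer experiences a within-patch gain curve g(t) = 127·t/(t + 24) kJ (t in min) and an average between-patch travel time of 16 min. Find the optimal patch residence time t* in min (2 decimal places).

19.60 min

By the marginal value theorem, leave when the instantaneous gain rate g'(t) equals the habitat-wide average g(t)/(T + t).
g'(t) = 127·24/(t + 24)². Setting 127·24/(t+24)² = 127t/[(t+24)(16+t)] gives 24(16+t) = t(t+24), so t² = 24×16 = 384.
t* = √384 = 19.6 min.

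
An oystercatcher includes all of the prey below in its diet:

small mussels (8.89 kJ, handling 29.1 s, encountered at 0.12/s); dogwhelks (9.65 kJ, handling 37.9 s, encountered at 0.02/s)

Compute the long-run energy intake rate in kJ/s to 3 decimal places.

Energy encountered per unit search time: 0.12×8.89 + 0.02×9.65 = 1.26 kJ/s.
Handling time per unit search time: 0.12×29.1 + 0.02×37.9 = 4.25.
Rate = 1.26/(1 + 4.25) = 0.24 kJ/s.

0.240 kJ/s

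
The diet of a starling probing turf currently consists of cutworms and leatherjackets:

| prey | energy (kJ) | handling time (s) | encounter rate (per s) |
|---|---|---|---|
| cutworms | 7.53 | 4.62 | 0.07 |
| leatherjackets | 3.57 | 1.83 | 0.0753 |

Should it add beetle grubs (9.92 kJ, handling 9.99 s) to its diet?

Yes

Intake rate on the current diet: R = (0.07×7.53 + 0.0753×3.57) / (1 + 0.07×4.62 + 0.0753×1.83) = 0.7959/1.461 = 0.5447 kJ/s.
Profitability of beetle grubs: 9.92/9.99 = 0.993 kJ/s.
0.993 > 0.5447, so adding beetle grubs raises the average — include it.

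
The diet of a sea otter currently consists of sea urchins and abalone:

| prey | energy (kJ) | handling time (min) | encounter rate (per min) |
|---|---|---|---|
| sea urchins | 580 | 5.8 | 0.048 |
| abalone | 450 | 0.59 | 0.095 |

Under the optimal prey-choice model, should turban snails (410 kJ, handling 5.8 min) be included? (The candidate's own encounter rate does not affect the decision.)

On sea urchins and abalone alone, R = ΣλE/(1+Σλh) = 70.59/1.334 = 52.9 kJ/min.
turban snails: E/h = 410/5.8 = 70.69 kJ/min.
70.69 > 52.9, so adding turban snails raises the average — include it.

Yes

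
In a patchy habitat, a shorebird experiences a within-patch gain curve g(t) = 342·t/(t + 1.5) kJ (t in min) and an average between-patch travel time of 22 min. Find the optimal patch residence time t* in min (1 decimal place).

By the marginal value theorem, leave when the instantaneous gain rate g'(t) equals the habitat-wide average g(t)/(T + t).
g'(t) = 342·1.5/(t + 1.5)². Setting 342·1.5/(t+1.5)² = 342t/[(t+1.5)(22+t)] gives 1.5(22+t) = t(t+1.5), so t² = 1.5×22 = 33.
t* = √33 = 5.745 min.

5.7 min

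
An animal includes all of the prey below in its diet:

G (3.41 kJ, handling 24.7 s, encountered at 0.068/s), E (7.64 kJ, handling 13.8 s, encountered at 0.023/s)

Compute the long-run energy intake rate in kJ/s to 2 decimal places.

0.14 kJ/s

Energy encountered per unit search time: 0.068×3.41 + 0.023×7.64 = 0.4076 kJ/s.
Handling time per unit search time: 0.068×24.7 + 0.023×13.8 = 1.997.
Rate = 0.4076/(1 + 1.997) = 0.136 kJ/s.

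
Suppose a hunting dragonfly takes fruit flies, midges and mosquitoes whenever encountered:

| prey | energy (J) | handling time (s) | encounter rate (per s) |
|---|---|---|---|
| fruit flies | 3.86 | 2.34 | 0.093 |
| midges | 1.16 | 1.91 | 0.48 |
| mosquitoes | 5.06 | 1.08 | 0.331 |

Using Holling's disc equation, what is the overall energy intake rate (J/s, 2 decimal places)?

1.04 J/s

Energy encountered per unit search time: 0.093×3.86 + 0.48×1.16 + 0.331×5.06 = 2.591 J/s.
Handling time per unit search time: 0.093×2.34 + 0.48×1.91 + 0.331×1.08 = 1.492.
Rate = 2.591/(1 + 1.492) = 1.04 J/s.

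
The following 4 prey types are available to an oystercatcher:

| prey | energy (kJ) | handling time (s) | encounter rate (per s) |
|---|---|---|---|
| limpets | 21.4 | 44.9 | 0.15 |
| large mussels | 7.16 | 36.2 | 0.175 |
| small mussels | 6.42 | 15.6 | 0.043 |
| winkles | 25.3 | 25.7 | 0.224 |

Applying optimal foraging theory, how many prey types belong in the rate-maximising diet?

1

E/h in descending order: winkles 0.984, limpets 0.477, small mussels 0.412, large mussels 0.198 kJ/s. The optimal diet is the largest prefix of this list for which every included type satisfies E_i/h_i > R on the types above it.
Rate on top 1: 0.8387. limpets: 0.477 < 0.8387 → exclude; stop.
Optimal diet: winkles — 1 of 4 types.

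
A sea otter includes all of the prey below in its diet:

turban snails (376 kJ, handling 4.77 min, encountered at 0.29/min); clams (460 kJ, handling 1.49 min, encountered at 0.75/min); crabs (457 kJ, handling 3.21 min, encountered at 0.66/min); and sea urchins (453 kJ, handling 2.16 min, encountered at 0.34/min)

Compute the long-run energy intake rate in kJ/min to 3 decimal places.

R = (0.29×376 + 0.75×460 + 0.66×457 + 0.34×453) / (1 + 0.29×4.77 + 0.75×1.49 + 0.66×3.21 + 0.34×2.16) = 909.7/6.354 = 143.2 kJ/min.

143.171 kJ/min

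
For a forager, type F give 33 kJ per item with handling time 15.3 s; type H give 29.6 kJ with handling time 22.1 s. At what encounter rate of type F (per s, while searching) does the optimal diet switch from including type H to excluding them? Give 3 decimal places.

0.107 per s

Drop type H once their profitability E₂/h₂ falls below the rate achievable on type F alone: E₂/h₂ = λE₁/(1 + λh₁).
Solve for λ: λE₁h₂ = E₂(1 + λh₁) → λ(E₁h₂ − E₂h₁) = E₂ → λ = E₂/(E₁h₂ − E₂h₁).
λ = 29.6/(33×22.1 − 29.6×15.3) = 29.6/276.4 = 0.1071 per s.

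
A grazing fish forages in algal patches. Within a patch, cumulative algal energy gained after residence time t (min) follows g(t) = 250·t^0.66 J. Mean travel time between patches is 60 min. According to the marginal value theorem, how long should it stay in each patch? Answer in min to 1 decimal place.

Maximise g(t)/(T+t): set derivative to zero → g'(t)(T+t) = g(t).
g'(t) = 0.66·250·t^-0.34. Setting 0.66·250·t^-0.34 = 250·t^0.66/(60+t) gives 0.66(60+t) = t, so 0.34·t = 0.66×60.
t* = 0.66×60/0.34 = 116.5 min.

116.5 min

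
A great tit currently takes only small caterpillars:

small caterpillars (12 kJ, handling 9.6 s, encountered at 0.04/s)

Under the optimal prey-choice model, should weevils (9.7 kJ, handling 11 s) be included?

Intake rate on the current diet: R = (0.04×12) / (1 + 0.04×9.6) = 0.48/1.384 = 0.3468 kJ/s.
weevils: E/h = 9.7/11 = 0.8818 kJ/s.
0.8818 > 0.3468, so adding weevils raises the average — include it.

Yes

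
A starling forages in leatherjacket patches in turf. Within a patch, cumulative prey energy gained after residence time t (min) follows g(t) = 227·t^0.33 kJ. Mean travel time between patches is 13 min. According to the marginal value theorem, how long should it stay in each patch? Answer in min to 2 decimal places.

Maximise g(t)/(T+t): set derivative to zero → g'(t)(T+t) = g(t).
g'(t) = 0.33·227·t^-0.67. Setting 0.33·227·t^-0.67 = 227·t^0.33/(13+t) gives 0.33(13+t) = t, so 0.67·t = 0.33×13.
t* = 0.33×13/0.67 = 6.403 min.

6.40 min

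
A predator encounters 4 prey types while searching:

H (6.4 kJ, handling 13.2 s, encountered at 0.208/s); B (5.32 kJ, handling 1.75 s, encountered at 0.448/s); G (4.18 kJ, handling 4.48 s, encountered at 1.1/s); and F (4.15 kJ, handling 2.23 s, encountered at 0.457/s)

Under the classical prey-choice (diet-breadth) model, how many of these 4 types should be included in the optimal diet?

Rank by E/h (kJ/s): B 3.04, F 1.86, G 0.933, H 0.485. Include each in turn until the next type's E/h falls below the running intake rate.
Rate on top 1: 1.336. F: 1.86 > 1.336 → include.
Rate on top 2: 1.527. G: 0.933 < 1.527 → exclude; stop.
Optimal diet: B, F — 2 of 4 types.

2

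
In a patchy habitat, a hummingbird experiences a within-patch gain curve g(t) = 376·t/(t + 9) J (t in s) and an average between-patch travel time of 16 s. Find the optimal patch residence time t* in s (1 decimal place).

12.0 s

Maximise g(t)/(T+t): set derivative to zero → g'(t)(T+t) = g(t).
g'(t) = 376·9/(t + 9)². Setting 376·9/(t+9)² = 376t/[(t+9)(16+t)] gives 9(16+t) = t(t+9), so t² = 9×16 = 144.
t* = √144 = 12 s.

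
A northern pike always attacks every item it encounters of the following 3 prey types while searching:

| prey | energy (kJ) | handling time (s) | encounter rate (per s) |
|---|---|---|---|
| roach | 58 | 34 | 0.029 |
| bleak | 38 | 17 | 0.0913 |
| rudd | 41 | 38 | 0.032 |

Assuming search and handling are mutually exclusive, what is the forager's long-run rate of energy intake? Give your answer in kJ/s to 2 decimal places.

1.36 kJ/s

Energy encountered per unit search time: 0.029×58 + 0.0913×38 + 0.032×41 = 6.463 kJ/s.
Handling time per unit search time: 0.029×34 + 0.0913×17 + 0.032×38 = 3.754.
Rate = 6.463/(1 + 3.754) = 1.36 kJ/s.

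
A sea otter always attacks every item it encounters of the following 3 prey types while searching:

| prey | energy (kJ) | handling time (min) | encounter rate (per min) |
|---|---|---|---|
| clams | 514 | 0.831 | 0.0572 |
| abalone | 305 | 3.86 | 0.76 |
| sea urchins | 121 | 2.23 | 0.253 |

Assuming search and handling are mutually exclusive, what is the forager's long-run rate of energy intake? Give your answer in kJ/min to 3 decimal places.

64.201 kJ/min

R = (0.0572×514 + 0.76×305 + 0.253×121) / (1 + 0.0572×0.831 + 0.76×3.86 + 0.253×2.23) = 291.8/4.545 = 64.2 kJ/min.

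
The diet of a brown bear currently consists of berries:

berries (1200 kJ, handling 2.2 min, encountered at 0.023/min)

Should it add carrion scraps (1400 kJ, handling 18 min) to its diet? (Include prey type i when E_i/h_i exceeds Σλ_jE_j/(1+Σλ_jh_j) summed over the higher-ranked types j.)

On berries alone, R = ΣλE/(1+Σλh) = 27.6/1.051 = 26.27 kJ/min.
carrion scraps: E/h = 1400/18 = 77.78 kJ/min.
77.78 > 26.27, so adding carrion scraps raises the average — include it.

Yes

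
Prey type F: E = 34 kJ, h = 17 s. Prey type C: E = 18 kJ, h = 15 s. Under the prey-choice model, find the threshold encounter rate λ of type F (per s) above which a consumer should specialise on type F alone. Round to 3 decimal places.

Drop type C once their profitability E₂/h₂ falls below the rate achievable on type F alone: E₂/h₂ = λE₁/(1 + λh₁).
Solve for λ: λE₁h₂ = E₂(1 + λh₁) → λ(E₁h₂ − E₂h₁) = E₂ → λ = E₂/(E₁h₂ − E₂h₁).
λ = 18/(34×15 − 18×17) = 18/204 = 0.08824 per s.

0.088 per s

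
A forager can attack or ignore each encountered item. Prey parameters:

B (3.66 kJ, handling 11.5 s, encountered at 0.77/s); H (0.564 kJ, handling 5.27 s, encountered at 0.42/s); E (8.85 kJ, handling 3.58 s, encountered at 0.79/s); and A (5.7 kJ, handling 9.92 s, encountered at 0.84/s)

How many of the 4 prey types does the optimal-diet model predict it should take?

1

Rank by E/h (kJ/s): E 2.47, A 0.575, B 0.318, H 0.107. Include each in turn until the next type's E/h falls below the running intake rate.
Rate on top 1: 1.826. A: 0.575 < 1.826 → exclude; stop.
Optimal diet: E — 1 of 4 types.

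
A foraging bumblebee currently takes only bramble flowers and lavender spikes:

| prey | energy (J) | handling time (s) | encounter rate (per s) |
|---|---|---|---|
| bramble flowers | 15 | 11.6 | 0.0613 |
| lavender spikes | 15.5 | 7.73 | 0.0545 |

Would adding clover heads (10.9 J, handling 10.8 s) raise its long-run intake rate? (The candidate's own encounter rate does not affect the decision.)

Current rate: (0.0613×15 + 0.0545×15.5)/(1 + 0.0613×11.6 + 0.0545×7.73) = 0.8274 J/s.
clover heads: E/h = 10.9/10.8 = 1.009 J/s.
Since 1.009 > R, including clover heads increases the long-run rate.

Yes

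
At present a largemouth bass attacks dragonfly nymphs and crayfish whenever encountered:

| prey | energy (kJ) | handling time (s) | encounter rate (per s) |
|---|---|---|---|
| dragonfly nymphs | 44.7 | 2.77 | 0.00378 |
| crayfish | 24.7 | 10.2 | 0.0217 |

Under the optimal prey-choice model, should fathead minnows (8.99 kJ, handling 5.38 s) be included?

Yes

Intake rate on the current diet: R = (0.00378×44.7 + 0.0217×24.7) / (1 + 0.00378×2.77 + 0.0217×10.2) = 0.705/1.232 = 0.5723 kJ/s.
fathead minnows: E/h = 8.99/5.38 = 1.671 kJ/s.
Since 1.671 > R, including fathead minnows increases the long-run rate.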